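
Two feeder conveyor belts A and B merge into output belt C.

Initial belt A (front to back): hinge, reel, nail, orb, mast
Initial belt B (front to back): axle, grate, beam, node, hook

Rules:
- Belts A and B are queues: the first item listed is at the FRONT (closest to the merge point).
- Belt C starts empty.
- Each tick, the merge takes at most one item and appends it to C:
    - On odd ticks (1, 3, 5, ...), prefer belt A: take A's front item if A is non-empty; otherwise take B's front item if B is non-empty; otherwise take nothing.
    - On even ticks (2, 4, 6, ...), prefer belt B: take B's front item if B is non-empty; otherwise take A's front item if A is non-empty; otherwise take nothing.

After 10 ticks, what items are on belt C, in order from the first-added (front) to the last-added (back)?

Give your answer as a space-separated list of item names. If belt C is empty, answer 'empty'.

Tick 1: prefer A, take hinge from A; A=[reel,nail,orb,mast] B=[axle,grate,beam,node,hook] C=[hinge]
Tick 2: prefer B, take axle from B; A=[reel,nail,orb,mast] B=[grate,beam,node,hook] C=[hinge,axle]
Tick 3: prefer A, take reel from A; A=[nail,orb,mast] B=[grate,beam,node,hook] C=[hinge,axle,reel]
Tick 4: prefer B, take grate from B; A=[nail,orb,mast] B=[beam,node,hook] C=[hinge,axle,reel,grate]
Tick 5: prefer A, take nail from A; A=[orb,mast] B=[beam,node,hook] C=[hinge,axle,reel,grate,nail]
Tick 6: prefer B, take beam from B; A=[orb,mast] B=[node,hook] C=[hinge,axle,reel,grate,nail,beam]
Tick 7: prefer A, take orb from A; A=[mast] B=[node,hook] C=[hinge,axle,reel,grate,nail,beam,orb]
Tick 8: prefer B, take node from B; A=[mast] B=[hook] C=[hinge,axle,reel,grate,nail,beam,orb,node]
Tick 9: prefer A, take mast from A; A=[-] B=[hook] C=[hinge,axle,reel,grate,nail,beam,orb,node,mast]
Tick 10: prefer B, take hook from B; A=[-] B=[-] C=[hinge,axle,reel,grate,nail,beam,orb,node,mast,hook]

Answer: hinge axle reel grate nail beam orb node mast hook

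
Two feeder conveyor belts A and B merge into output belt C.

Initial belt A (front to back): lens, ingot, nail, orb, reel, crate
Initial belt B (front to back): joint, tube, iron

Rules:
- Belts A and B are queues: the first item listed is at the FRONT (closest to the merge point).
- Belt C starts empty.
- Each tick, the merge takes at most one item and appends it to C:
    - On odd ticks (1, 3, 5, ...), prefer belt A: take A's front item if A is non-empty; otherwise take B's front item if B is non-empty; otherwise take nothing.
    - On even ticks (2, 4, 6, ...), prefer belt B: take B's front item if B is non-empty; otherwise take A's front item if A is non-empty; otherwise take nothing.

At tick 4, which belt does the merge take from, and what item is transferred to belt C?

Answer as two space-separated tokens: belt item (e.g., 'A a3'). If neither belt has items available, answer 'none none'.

Tick 1: prefer A, take lens from A; A=[ingot,nail,orb,reel,crate] B=[joint,tube,iron] C=[lens]
Tick 2: prefer B, take joint from B; A=[ingot,nail,orb,reel,crate] B=[tube,iron] C=[lens,joint]
Tick 3: prefer A, take ingot from A; A=[nail,orb,reel,crate] B=[tube,iron] C=[lens,joint,ingot]
Tick 4: prefer B, take tube from B; A=[nail,orb,reel,crate] B=[iron] C=[lens,joint,ingot,tube]

Answer: B tube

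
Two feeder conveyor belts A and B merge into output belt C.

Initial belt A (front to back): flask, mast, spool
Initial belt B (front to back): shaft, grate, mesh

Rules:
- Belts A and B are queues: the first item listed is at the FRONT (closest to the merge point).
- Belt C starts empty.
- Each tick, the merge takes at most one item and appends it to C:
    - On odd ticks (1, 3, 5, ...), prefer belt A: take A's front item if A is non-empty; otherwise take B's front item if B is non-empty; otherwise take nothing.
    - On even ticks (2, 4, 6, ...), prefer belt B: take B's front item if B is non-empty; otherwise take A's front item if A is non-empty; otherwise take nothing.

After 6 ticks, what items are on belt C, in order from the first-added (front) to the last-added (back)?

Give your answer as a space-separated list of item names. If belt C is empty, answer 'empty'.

Answer: flask shaft mast grate spool mesh

Derivation:
Tick 1: prefer A, take flask from A; A=[mast,spool] B=[shaft,grate,mesh] C=[flask]
Tick 2: prefer B, take shaft from B; A=[mast,spool] B=[grate,mesh] C=[flask,shaft]
Tick 3: prefer A, take mast from A; A=[spool] B=[grate,mesh] C=[flask,shaft,mast]
Tick 4: prefer B, take grate from B; A=[spool] B=[mesh] C=[flask,shaft,mast,grate]
Tick 5: prefer A, take spool from A; A=[-] B=[mesh] C=[flask,shaft,mast,grate,spool]
Tick 6: prefer B, take mesh from B; A=[-] B=[-] C=[flask,shaft,mast,grate,spool,mesh]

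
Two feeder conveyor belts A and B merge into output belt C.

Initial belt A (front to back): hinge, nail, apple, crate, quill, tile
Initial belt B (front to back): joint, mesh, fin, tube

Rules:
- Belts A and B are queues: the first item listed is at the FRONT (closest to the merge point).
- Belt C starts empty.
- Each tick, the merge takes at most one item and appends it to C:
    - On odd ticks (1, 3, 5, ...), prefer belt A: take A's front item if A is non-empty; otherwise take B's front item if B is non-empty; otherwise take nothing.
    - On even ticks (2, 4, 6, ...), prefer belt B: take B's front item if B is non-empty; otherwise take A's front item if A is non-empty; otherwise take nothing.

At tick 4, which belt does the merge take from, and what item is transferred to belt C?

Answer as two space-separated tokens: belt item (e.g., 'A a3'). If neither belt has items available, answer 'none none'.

Tick 1: prefer A, take hinge from A; A=[nail,apple,crate,quill,tile] B=[joint,mesh,fin,tube] C=[hinge]
Tick 2: prefer B, take joint from B; A=[nail,apple,crate,quill,tile] B=[mesh,fin,tube] C=[hinge,joint]
Tick 3: prefer A, take nail from A; A=[apple,crate,quill,tile] B=[mesh,fin,tube] C=[hinge,joint,nail]
Tick 4: prefer B, take mesh from B; A=[apple,crate,quill,tile] B=[fin,tube] C=[hinge,joint,nail,mesh]

Answer: B mesh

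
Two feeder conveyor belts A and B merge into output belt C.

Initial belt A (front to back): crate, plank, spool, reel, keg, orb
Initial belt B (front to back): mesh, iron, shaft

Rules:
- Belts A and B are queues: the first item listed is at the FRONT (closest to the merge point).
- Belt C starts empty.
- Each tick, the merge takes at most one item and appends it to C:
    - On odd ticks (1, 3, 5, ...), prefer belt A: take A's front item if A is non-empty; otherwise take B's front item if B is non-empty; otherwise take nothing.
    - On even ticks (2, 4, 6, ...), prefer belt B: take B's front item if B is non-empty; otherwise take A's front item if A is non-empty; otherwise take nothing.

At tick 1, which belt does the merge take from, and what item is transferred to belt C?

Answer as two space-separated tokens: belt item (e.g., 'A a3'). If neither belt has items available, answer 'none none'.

Answer: A crate

Derivation:
Tick 1: prefer A, take crate from A; A=[plank,spool,reel,keg,orb] B=[mesh,iron,shaft] C=[crate]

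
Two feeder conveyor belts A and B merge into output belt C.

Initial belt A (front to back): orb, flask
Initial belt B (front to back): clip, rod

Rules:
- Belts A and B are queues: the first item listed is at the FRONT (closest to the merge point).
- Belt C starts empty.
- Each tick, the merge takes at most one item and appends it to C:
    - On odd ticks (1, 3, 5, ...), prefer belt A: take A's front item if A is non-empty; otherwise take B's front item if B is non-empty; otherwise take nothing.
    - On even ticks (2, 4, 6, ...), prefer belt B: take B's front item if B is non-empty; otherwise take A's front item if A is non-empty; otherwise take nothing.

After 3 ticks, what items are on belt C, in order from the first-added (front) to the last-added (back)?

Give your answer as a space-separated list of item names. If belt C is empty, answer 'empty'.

Answer: orb clip flask

Derivation:
Tick 1: prefer A, take orb from A; A=[flask] B=[clip,rod] C=[orb]
Tick 2: prefer B, take clip from B; A=[flask] B=[rod] C=[orb,clip]
Tick 3: prefer A, take flask from A; A=[-] B=[rod] C=[orb,clip,flask]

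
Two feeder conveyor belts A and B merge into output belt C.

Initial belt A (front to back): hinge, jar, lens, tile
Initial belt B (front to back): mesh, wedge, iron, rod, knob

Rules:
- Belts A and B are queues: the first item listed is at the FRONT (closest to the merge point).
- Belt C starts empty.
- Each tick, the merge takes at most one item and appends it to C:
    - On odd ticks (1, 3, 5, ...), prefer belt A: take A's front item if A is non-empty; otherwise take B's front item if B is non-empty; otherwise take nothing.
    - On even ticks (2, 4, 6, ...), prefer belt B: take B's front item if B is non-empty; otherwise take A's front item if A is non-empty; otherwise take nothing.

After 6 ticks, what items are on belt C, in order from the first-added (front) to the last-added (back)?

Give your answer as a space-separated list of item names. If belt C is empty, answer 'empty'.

Tick 1: prefer A, take hinge from A; A=[jar,lens,tile] B=[mesh,wedge,iron,rod,knob] C=[hinge]
Tick 2: prefer B, take mesh from B; A=[jar,lens,tile] B=[wedge,iron,rod,knob] C=[hinge,mesh]
Tick 3: prefer A, take jar from A; A=[lens,tile] B=[wedge,iron,rod,knob] C=[hinge,mesh,jar]
Tick 4: prefer B, take wedge from B; A=[lens,tile] B=[iron,rod,knob] C=[hinge,mesh,jar,wedge]
Tick 5: prefer A, take lens from A; A=[tile] B=[iron,rod,knob] C=[hinge,mesh,jar,wedge,lens]
Tick 6: prefer B, take iron from B; A=[tile] B=[rod,knob] C=[hinge,mesh,jar,wedge,lens,iron]

Answer: hinge mesh jar wedge lens iron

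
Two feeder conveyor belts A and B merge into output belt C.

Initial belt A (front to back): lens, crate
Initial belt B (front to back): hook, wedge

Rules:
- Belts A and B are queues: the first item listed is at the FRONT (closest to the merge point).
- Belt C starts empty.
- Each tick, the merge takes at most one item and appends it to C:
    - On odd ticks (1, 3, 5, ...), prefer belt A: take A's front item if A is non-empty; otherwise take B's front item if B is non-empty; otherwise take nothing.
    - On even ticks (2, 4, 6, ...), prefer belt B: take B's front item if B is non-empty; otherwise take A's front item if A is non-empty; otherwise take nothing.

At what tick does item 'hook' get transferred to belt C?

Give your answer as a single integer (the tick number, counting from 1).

Answer: 2

Derivation:
Tick 1: prefer A, take lens from A; A=[crate] B=[hook,wedge] C=[lens]
Tick 2: prefer B, take hook from B; A=[crate] B=[wedge] C=[lens,hook]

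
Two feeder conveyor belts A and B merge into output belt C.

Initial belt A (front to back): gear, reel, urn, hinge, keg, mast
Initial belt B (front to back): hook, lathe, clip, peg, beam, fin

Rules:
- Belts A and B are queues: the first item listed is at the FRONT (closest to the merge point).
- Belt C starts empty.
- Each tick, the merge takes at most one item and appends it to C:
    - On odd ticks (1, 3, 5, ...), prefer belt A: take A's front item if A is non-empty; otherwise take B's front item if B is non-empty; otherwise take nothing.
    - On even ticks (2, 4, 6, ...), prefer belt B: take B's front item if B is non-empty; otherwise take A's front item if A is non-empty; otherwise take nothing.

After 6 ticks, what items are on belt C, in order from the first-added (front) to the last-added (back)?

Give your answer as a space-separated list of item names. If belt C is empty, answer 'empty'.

Answer: gear hook reel lathe urn clip

Derivation:
Tick 1: prefer A, take gear from A; A=[reel,urn,hinge,keg,mast] B=[hook,lathe,clip,peg,beam,fin] C=[gear]
Tick 2: prefer B, take hook from B; A=[reel,urn,hinge,keg,mast] B=[lathe,clip,peg,beam,fin] C=[gear,hook]
Tick 3: prefer A, take reel from A; A=[urn,hinge,keg,mast] B=[lathe,clip,peg,beam,fin] C=[gear,hook,reel]
Tick 4: prefer B, take lathe from B; A=[urn,hinge,keg,mast] B=[clip,peg,beam,fin] C=[gear,hook,reel,lathe]
Tick 5: prefer A, take urn from A; A=[hinge,keg,mast] B=[clip,peg,beam,fin] C=[gear,hook,reel,lathe,urn]
Tick 6: prefer B, take clip from B; A=[hinge,keg,mast] B=[peg,beam,fin] C=[gear,hook,reel,lathe,urn,clip]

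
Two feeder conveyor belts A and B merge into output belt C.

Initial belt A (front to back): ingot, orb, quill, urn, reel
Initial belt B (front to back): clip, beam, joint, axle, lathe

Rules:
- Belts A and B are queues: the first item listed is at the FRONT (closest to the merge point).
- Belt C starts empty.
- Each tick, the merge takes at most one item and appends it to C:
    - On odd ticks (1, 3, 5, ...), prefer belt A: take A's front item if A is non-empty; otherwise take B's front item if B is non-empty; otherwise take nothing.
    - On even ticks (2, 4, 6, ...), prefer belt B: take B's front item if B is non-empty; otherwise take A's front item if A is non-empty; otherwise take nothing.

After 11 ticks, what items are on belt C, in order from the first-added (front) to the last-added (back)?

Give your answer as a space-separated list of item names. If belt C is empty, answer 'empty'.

Answer: ingot clip orb beam quill joint urn axle reel lathe

Derivation:
Tick 1: prefer A, take ingot from A; A=[orb,quill,urn,reel] B=[clip,beam,joint,axle,lathe] C=[ingot]
Tick 2: prefer B, take clip from B; A=[orb,quill,urn,reel] B=[beam,joint,axle,lathe] C=[ingot,clip]
Tick 3: prefer A, take orb from A; A=[quill,urn,reel] B=[beam,joint,axle,lathe] C=[ingot,clip,orb]
Tick 4: prefer B, take beam from B; A=[quill,urn,reel] B=[joint,axle,lathe] C=[ingot,clip,orb,beam]
Tick 5: prefer A, take quill from A; A=[urn,reel] B=[joint,axle,lathe] C=[ingot,clip,orb,beam,quill]
Tick 6: prefer B, take joint from B; A=[urn,reel] B=[axle,lathe] C=[ingot,clip,orb,beam,quill,joint]
Tick 7: prefer A, take urn from A; A=[reel] B=[axle,lathe] C=[ingot,clip,orb,beam,quill,joint,urn]
Tick 8: prefer B, take axle from B; A=[reel] B=[lathe] C=[ingot,clip,orb,beam,quill,joint,urn,axle]
Tick 9: prefer A, take reel from A; A=[-] B=[lathe] C=[ingot,clip,orb,beam,quill,joint,urn,axle,reel]
Tick 10: prefer B, take lathe from B; A=[-] B=[-] C=[ingot,clip,orb,beam,quill,joint,urn,axle,reel,lathe]
Tick 11: prefer A, both empty, nothing taken; A=[-] B=[-] C=[ingot,clip,orb,beam,quill,joint,urn,axle,reel,lathe]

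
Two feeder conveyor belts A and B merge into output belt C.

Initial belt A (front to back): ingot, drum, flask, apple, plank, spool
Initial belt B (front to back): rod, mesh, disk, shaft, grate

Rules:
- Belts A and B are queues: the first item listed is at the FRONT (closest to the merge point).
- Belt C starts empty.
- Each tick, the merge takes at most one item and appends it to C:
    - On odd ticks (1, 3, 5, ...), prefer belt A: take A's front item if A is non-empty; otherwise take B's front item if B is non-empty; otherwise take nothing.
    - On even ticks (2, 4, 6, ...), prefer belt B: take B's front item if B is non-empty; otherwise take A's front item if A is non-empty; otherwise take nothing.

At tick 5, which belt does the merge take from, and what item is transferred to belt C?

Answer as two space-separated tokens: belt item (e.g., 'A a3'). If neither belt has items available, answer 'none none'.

Tick 1: prefer A, take ingot from A; A=[drum,flask,apple,plank,spool] B=[rod,mesh,disk,shaft,grate] C=[ingot]
Tick 2: prefer B, take rod from B; A=[drum,flask,apple,plank,spool] B=[mesh,disk,shaft,grate] C=[ingot,rod]
Tick 3: prefer A, take drum from A; A=[flask,apple,plank,spool] B=[mesh,disk,shaft,grate] C=[ingot,rod,drum]
Tick 4: prefer B, take mesh from B; A=[flask,apple,plank,spool] B=[disk,shaft,grate] C=[ingot,rod,drum,mesh]
Tick 5: prefer A, take flask from A; A=[apple,plank,spool] B=[disk,shaft,grate] C=[ingot,rod,drum,mesh,flask]

Answer: A flask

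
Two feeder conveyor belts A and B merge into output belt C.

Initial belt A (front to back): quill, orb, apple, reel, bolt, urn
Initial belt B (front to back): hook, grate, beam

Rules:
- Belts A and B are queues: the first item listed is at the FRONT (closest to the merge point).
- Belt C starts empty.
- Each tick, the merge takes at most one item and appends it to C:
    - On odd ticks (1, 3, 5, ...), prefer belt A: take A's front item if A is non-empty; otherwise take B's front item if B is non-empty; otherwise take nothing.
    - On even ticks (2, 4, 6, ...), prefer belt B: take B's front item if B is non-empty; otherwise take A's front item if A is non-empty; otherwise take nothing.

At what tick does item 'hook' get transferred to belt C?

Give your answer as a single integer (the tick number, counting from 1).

Answer: 2

Derivation:
Tick 1: prefer A, take quill from A; A=[orb,apple,reel,bolt,urn] B=[hook,grate,beam] C=[quill]
Tick 2: prefer B, take hook from B; A=[orb,apple,reel,bolt,urn] B=[grate,beam] C=[quill,hook]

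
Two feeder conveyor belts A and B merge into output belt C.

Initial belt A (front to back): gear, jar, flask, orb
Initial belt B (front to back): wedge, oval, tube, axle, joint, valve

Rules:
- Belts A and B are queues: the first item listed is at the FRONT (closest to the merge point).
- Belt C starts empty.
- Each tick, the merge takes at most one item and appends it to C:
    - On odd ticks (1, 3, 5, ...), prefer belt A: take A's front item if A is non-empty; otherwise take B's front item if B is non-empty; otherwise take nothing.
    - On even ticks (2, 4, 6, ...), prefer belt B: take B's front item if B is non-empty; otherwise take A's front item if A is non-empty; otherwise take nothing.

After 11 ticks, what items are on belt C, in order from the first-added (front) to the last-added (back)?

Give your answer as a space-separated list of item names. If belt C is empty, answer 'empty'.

Tick 1: prefer A, take gear from A; A=[jar,flask,orb] B=[wedge,oval,tube,axle,joint,valve] C=[gear]
Tick 2: prefer B, take wedge from B; A=[jar,flask,orb] B=[oval,tube,axle,joint,valve] C=[gear,wedge]
Tick 3: prefer A, take jar from A; A=[flask,orb] B=[oval,tube,axle,joint,valve] C=[gear,wedge,jar]
Tick 4: prefer B, take oval from B; A=[flask,orb] B=[tube,axle,joint,valve] C=[gear,wedge,jar,oval]
Tick 5: prefer A, take flask from A; A=[orb] B=[tube,axle,joint,valve] C=[gear,wedge,jar,oval,flask]
Tick 6: prefer B, take tube from B; A=[orb] B=[axle,joint,valve] C=[gear,wedge,jar,oval,flask,tube]
Tick 7: prefer A, take orb from A; A=[-] B=[axle,joint,valve] C=[gear,wedge,jar,oval,flask,tube,orb]
Tick 8: prefer B, take axle from B; A=[-] B=[joint,valve] C=[gear,wedge,jar,oval,flask,tube,orb,axle]
Tick 9: prefer A, take joint from B; A=[-] B=[valve] C=[gear,wedge,jar,oval,flask,tube,orb,axle,joint]
Tick 10: prefer B, take valve from B; A=[-] B=[-] C=[gear,wedge,jar,oval,flask,tube,orb,axle,joint,valve]
Tick 11: prefer A, both empty, nothing taken; A=[-] B=[-] C=[gear,wedge,jar,oval,flask,tube,orb,axle,joint,valve]

Answer: gear wedge jar oval flask tube orb axle joint valve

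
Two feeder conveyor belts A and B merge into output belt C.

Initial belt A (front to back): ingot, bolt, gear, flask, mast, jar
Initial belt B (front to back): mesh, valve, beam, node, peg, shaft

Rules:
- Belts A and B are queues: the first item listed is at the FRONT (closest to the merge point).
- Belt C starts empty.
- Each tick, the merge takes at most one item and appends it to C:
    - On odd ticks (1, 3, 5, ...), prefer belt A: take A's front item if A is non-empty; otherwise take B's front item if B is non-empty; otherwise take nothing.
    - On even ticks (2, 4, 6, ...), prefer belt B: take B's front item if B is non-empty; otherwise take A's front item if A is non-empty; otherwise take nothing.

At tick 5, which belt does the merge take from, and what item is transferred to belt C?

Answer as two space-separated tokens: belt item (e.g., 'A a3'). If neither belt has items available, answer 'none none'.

Tick 1: prefer A, take ingot from A; A=[bolt,gear,flask,mast,jar] B=[mesh,valve,beam,node,peg,shaft] C=[ingot]
Tick 2: prefer B, take mesh from B; A=[bolt,gear,flask,mast,jar] B=[valve,beam,node,peg,shaft] C=[ingot,mesh]
Tick 3: prefer A, take bolt from A; A=[gear,flask,mast,jar] B=[valve,beam,node,peg,shaft] C=[ingot,mesh,bolt]
Tick 4: prefer B, take valve from B; A=[gear,flask,mast,jar] B=[beam,node,peg,shaft] C=[ingot,mesh,bolt,valve]
Tick 5: prefer A, take gear from A; A=[flask,mast,jar] B=[beam,node,peg,shaft] C=[ingot,mesh,bolt,valve,gear]

Answer: A gear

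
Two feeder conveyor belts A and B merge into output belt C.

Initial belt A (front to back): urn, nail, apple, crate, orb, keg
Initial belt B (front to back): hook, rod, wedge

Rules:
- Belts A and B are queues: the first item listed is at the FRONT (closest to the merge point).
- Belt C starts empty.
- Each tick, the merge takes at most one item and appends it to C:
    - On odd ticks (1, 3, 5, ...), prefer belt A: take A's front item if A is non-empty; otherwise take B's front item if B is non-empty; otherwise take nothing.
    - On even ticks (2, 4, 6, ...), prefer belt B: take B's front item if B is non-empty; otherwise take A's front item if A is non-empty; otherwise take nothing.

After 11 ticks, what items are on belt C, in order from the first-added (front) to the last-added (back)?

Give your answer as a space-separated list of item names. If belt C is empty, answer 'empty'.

Tick 1: prefer A, take urn from A; A=[nail,apple,crate,orb,keg] B=[hook,rod,wedge] C=[urn]
Tick 2: prefer B, take hook from B; A=[nail,apple,crate,orb,keg] B=[rod,wedge] C=[urn,hook]
Tick 3: prefer A, take nail from A; A=[apple,crate,orb,keg] B=[rod,wedge] C=[urn,hook,nail]
Tick 4: prefer B, take rod from B; A=[apple,crate,orb,keg] B=[wedge] C=[urn,hook,nail,rod]
Tick 5: prefer A, take apple from A; A=[crate,orb,keg] B=[wedge] C=[urn,hook,nail,rod,apple]
Tick 6: prefer B, take wedge from B; A=[crate,orb,keg] B=[-] C=[urn,hook,nail,rod,apple,wedge]
Tick 7: prefer A, take crate from A; A=[orb,keg] B=[-] C=[urn,hook,nail,rod,apple,wedge,crate]
Tick 8: prefer B, take orb from A; A=[keg] B=[-] C=[urn,hook,nail,rod,apple,wedge,crate,orb]
Tick 9: prefer A, take keg from A; A=[-] B=[-] C=[urn,hook,nail,rod,apple,wedge,crate,orb,keg]
Tick 10: prefer B, both empty, nothing taken; A=[-] B=[-] C=[urn,hook,nail,rod,apple,wedge,crate,orb,keg]
Tick 11: prefer A, both empty, nothing taken; A=[-] B=[-] C=[urn,hook,nail,rod,apple,wedge,crate,orb,keg]

Answer: urn hook nail rod apple wedge crate orb keg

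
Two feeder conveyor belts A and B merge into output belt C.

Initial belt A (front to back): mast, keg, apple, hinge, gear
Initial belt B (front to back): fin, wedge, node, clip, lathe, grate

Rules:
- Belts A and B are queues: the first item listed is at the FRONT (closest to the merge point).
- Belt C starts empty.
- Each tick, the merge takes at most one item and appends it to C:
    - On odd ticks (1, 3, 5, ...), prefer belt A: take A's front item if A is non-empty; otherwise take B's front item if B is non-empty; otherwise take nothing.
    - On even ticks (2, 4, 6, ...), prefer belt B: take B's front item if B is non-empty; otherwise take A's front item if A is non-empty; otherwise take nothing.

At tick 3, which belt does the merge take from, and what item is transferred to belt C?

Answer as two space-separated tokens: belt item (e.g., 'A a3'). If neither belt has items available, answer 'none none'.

Answer: A keg

Derivation:
Tick 1: prefer A, take mast from A; A=[keg,apple,hinge,gear] B=[fin,wedge,node,clip,lathe,grate] C=[mast]
Tick 2: prefer B, take fin from B; A=[keg,apple,hinge,gear] B=[wedge,node,clip,lathe,grate] C=[mast,fin]
Tick 3: prefer A, take keg from A; A=[apple,hinge,gear] B=[wedge,node,clip,lathe,grate] C=[mast,fin,keg]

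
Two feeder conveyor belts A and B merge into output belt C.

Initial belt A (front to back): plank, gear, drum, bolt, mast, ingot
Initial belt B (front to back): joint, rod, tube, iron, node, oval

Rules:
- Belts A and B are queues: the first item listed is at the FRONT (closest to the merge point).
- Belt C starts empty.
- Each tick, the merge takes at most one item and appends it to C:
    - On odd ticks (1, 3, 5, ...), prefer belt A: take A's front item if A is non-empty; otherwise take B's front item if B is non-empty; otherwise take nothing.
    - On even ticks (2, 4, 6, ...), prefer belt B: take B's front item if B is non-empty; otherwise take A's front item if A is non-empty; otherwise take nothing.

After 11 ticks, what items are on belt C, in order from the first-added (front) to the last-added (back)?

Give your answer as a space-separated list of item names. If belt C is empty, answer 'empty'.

Tick 1: prefer A, take plank from A; A=[gear,drum,bolt,mast,ingot] B=[joint,rod,tube,iron,node,oval] C=[plank]
Tick 2: prefer B, take joint from B; A=[gear,drum,bolt,mast,ingot] B=[rod,tube,iron,node,oval] C=[plank,joint]
Tick 3: prefer A, take gear from A; A=[drum,bolt,mast,ingot] B=[rod,tube,iron,node,oval] C=[plank,joint,gear]
Tick 4: prefer B, take rod from B; A=[drum,bolt,mast,ingot] B=[tube,iron,node,oval] C=[plank,joint,gear,rod]
Tick 5: prefer A, take drum from A; A=[bolt,mast,ingot] B=[tube,iron,node,oval] C=[plank,joint,gear,rod,drum]
Tick 6: prefer B, take tube from B; A=[bolt,mast,ingot] B=[iron,node,oval] C=[plank,joint,gear,rod,drum,tube]
Tick 7: prefer A, take bolt from A; A=[mast,ingot] B=[iron,node,oval] C=[plank,joint,gear,rod,drum,tube,bolt]
Tick 8: prefer B, take iron from B; A=[mast,ingot] B=[node,oval] C=[plank,joint,gear,rod,drum,tube,bolt,iron]
Tick 9: prefer A, take mast from A; A=[ingot] B=[node,oval] C=[plank,joint,gear,rod,drum,tube,bolt,iron,mast]
Tick 10: prefer B, take node from B; A=[ingot] B=[oval] C=[plank,joint,gear,rod,drum,tube,bolt,iron,mast,node]
Tick 11: prefer A, take ingot from A; A=[-] B=[oval] C=[plank,joint,gear,rod,drum,tube,bolt,iron,mast,node,ingot]

Answer: plank joint gear rod drum tube bolt iron mast node ingot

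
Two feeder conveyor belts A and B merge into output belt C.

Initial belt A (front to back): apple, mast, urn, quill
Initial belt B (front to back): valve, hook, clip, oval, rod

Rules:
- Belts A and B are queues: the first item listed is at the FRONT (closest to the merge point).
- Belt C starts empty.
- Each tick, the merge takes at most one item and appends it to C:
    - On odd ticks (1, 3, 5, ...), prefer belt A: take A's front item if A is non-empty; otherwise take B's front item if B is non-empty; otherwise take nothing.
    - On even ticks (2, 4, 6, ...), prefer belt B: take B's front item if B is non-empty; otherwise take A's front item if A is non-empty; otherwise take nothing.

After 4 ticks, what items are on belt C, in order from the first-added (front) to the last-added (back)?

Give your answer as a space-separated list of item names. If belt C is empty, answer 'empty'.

Tick 1: prefer A, take apple from A; A=[mast,urn,quill] B=[valve,hook,clip,oval,rod] C=[apple]
Tick 2: prefer B, take valve from B; A=[mast,urn,quill] B=[hook,clip,oval,rod] C=[apple,valve]
Tick 3: prefer A, take mast from A; A=[urn,quill] B=[hook,clip,oval,rod] C=[apple,valve,mast]
Tick 4: prefer B, take hook from B; A=[urn,quill] B=[clip,oval,rod] C=[apple,valve,mast,hook]

Answer: apple valve mast hook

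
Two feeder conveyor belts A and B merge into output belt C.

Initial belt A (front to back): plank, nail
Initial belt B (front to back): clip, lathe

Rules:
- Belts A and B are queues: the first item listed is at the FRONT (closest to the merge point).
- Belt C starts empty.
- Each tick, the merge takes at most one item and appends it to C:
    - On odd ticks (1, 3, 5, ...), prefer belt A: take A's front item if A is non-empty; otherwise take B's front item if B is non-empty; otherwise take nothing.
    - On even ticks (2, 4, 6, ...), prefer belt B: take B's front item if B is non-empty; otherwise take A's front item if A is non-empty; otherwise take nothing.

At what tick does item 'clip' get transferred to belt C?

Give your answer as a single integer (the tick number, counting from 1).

Tick 1: prefer A, take plank from A; A=[nail] B=[clip,lathe] C=[plank]
Tick 2: prefer B, take clip from B; A=[nail] B=[lathe] C=[plank,clip]

Answer: 2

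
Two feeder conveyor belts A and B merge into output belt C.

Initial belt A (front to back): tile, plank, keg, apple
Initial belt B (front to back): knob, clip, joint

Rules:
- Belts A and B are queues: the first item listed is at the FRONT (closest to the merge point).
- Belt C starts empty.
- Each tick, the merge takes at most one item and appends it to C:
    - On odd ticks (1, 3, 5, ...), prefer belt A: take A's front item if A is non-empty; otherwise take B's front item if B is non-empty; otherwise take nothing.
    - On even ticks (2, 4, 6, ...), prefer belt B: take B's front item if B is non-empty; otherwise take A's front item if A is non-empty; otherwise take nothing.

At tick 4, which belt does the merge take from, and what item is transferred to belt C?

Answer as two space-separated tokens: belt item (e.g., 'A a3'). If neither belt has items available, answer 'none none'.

Answer: B clip

Derivation:
Tick 1: prefer A, take tile from A; A=[plank,keg,apple] B=[knob,clip,joint] C=[tile]
Tick 2: prefer B, take knob from B; A=[plank,keg,apple] B=[clip,joint] C=[tile,knob]
Tick 3: prefer A, take plank from A; A=[keg,apple] B=[clip,joint] C=[tile,knob,plank]
Tick 4: prefer B, take clip from B; A=[keg,apple] B=[joint] C=[tile,knob,plank,clip]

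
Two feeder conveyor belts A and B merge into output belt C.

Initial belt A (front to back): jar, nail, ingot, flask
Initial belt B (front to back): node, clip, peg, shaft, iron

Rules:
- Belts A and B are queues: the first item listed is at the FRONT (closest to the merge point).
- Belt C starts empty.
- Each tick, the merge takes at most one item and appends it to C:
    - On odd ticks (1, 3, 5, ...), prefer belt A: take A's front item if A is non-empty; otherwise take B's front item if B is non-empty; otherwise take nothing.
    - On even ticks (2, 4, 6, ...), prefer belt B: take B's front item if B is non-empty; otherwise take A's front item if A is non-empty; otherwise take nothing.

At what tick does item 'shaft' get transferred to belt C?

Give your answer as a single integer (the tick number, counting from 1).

Tick 1: prefer A, take jar from A; A=[nail,ingot,flask] B=[node,clip,peg,shaft,iron] C=[jar]
Tick 2: prefer B, take node from B; A=[nail,ingot,flask] B=[clip,peg,shaft,iron] C=[jar,node]
Tick 3: prefer A, take nail from A; A=[ingot,flask] B=[clip,peg,shaft,iron] C=[jar,node,nail]
Tick 4: prefer B, take clip from B; A=[ingot,flask] B=[peg,shaft,iron] C=[jar,node,nail,clip]
Tick 5: prefer A, take ingot from A; A=[flask] B=[peg,shaft,iron] C=[jar,node,nail,clip,ingot]
Tick 6: prefer B, take peg from B; A=[flask] B=[shaft,iron] C=[jar,node,nail,clip,ingot,peg]
Tick 7: prefer A, take flask from A; A=[-] B=[shaft,iron] C=[jar,node,nail,clip,ingot,peg,flask]
Tick 8: prefer B, take shaft from B; A=[-] B=[iron] C=[jar,node,nail,clip,ingot,peg,flask,shaft]

Answer: 8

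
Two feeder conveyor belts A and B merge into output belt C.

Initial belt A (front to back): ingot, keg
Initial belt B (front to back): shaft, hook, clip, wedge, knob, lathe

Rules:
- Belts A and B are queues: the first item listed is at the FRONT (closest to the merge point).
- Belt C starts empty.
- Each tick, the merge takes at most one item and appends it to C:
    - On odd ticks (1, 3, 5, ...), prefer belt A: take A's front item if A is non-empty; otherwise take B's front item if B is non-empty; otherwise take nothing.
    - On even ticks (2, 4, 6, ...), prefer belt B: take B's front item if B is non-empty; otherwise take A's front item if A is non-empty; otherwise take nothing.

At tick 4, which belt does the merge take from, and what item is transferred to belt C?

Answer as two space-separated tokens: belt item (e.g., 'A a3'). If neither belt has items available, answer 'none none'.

Tick 1: prefer A, take ingot from A; A=[keg] B=[shaft,hook,clip,wedge,knob,lathe] C=[ingot]
Tick 2: prefer B, take shaft from B; A=[keg] B=[hook,clip,wedge,knob,lathe] C=[ingot,shaft]
Tick 3: prefer A, take keg from A; A=[-] B=[hook,clip,wedge,knob,lathe] C=[ingot,shaft,keg]
Tick 4: prefer B, take hook from B; A=[-] B=[clip,wedge,knob,lathe] C=[ingot,shaft,keg,hook]

Answer: B hook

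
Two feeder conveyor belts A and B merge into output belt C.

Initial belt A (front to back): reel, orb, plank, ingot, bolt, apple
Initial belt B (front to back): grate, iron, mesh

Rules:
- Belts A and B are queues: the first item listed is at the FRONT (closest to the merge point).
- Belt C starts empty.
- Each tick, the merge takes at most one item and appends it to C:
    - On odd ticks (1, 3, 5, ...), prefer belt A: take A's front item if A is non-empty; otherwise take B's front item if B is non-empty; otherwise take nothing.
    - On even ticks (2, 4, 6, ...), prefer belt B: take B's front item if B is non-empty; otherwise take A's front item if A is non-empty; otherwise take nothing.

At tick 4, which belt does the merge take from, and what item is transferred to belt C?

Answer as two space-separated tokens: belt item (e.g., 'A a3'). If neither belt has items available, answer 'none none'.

Tick 1: prefer A, take reel from A; A=[orb,plank,ingot,bolt,apple] B=[grate,iron,mesh] C=[reel]
Tick 2: prefer B, take grate from B; A=[orb,plank,ingot,bolt,apple] B=[iron,mesh] C=[reel,grate]
Tick 3: prefer A, take orb from A; A=[plank,ingot,bolt,apple] B=[iron,mesh] C=[reel,grate,orb]
Tick 4: prefer B, take iron from B; A=[plank,ingot,bolt,apple] B=[mesh] C=[reel,grate,orb,iron]

Answer: B iron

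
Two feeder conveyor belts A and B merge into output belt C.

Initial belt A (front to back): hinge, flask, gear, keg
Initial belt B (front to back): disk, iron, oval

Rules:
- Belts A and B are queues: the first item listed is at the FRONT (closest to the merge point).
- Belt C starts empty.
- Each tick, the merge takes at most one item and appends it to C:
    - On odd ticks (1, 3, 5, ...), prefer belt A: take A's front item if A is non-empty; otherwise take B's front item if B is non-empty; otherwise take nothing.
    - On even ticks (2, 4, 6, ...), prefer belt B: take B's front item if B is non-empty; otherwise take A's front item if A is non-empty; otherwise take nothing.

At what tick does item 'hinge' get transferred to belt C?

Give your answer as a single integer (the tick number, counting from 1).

Answer: 1

Derivation:
Tick 1: prefer A, take hinge from A; A=[flask,gear,keg] B=[disk,iron,oval] C=[hinge]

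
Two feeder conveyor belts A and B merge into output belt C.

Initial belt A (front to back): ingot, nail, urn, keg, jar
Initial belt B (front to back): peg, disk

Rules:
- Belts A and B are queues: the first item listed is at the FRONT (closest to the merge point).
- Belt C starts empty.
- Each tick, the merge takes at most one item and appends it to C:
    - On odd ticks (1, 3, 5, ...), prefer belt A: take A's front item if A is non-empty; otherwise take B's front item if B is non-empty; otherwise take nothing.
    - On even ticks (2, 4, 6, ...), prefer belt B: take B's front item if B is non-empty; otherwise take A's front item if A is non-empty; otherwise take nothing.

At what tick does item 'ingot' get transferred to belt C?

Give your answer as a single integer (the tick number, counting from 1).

Tick 1: prefer A, take ingot from A; A=[nail,urn,keg,jar] B=[peg,disk] C=[ingot]

Answer: 1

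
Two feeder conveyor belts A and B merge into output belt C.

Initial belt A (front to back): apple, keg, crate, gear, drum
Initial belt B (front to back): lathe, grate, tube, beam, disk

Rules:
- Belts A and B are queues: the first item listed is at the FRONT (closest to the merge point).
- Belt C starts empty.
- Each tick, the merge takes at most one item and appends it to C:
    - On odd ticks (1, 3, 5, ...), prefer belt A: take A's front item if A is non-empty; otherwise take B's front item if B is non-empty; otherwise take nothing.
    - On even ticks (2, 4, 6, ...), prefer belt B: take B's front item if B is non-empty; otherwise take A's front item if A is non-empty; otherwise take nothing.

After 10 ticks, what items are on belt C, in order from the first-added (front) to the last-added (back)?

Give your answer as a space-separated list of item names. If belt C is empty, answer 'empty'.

Answer: apple lathe keg grate crate tube gear beam drum disk

Derivation:
Tick 1: prefer A, take apple from A; A=[keg,crate,gear,drum] B=[lathe,grate,tube,beam,disk] C=[apple]
Tick 2: prefer B, take lathe from B; A=[keg,crate,gear,drum] B=[grate,tube,beam,disk] C=[apple,lathe]
Tick 3: prefer A, take keg from A; A=[crate,gear,drum] B=[grate,tube,beam,disk] C=[apple,lathe,keg]
Tick 4: prefer B, take grate from B; A=[crate,gear,drum] B=[tube,beam,disk] C=[apple,lathe,keg,grate]
Tick 5: prefer A, take crate from A; A=[gear,drum] B=[tube,beam,disk] C=[apple,lathe,keg,grate,crate]
Tick 6: prefer B, take tube from B; A=[gear,drum] B=[beam,disk] C=[apple,lathe,keg,grate,crate,tube]
Tick 7: prefer A, take gear from A; A=[drum] B=[beam,disk] C=[apple,lathe,keg,grate,crate,tube,gear]
Tick 8: prefer B, take beam from B; A=[drum] B=[disk] C=[apple,lathe,keg,grate,crate,tube,gear,beam]
Tick 9: prefer A, take drum from A; A=[-] B=[disk] C=[apple,lathe,keg,grate,crate,tube,gear,beam,drum]
Tick 10: prefer B, take disk from B; A=[-] B=[-] C=[apple,lathe,keg,grate,crate,tube,gear,beam,drum,disk]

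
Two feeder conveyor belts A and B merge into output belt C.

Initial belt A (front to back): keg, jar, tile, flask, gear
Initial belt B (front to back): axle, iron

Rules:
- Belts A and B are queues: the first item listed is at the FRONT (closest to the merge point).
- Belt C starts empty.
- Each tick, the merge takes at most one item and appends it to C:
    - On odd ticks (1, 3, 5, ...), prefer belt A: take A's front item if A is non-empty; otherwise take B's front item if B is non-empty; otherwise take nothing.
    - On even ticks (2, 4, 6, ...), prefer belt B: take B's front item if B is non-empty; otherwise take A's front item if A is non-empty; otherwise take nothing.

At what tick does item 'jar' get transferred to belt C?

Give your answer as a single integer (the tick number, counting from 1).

Answer: 3

Derivation:
Tick 1: prefer A, take keg from A; A=[jar,tile,flask,gear] B=[axle,iron] C=[keg]
Tick 2: prefer B, take axle from B; A=[jar,tile,flask,gear] B=[iron] C=[keg,axle]
Tick 3: prefer A, take jar from A; A=[tile,flask,gear] B=[iron] C=[keg,axle,jar]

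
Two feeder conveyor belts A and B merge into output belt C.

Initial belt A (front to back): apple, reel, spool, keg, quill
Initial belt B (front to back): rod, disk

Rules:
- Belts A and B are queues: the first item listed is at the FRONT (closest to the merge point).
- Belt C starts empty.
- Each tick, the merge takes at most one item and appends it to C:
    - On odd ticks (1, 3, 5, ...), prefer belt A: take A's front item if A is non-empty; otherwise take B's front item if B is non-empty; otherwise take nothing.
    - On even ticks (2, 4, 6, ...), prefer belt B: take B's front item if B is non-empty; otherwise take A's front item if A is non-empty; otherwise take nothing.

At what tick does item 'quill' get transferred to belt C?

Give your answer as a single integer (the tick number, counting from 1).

Answer: 7

Derivation:
Tick 1: prefer A, take apple from A; A=[reel,spool,keg,quill] B=[rod,disk] C=[apple]
Tick 2: prefer B, take rod from B; A=[reel,spool,keg,quill] B=[disk] C=[apple,rod]
Tick 3: prefer A, take reel from A; A=[spool,keg,quill] B=[disk] C=[apple,rod,reel]
Tick 4: prefer B, take disk from B; A=[spool,keg,quill] B=[-] C=[apple,rod,reel,disk]
Tick 5: prefer A, take spool from A; A=[keg,quill] B=[-] C=[apple,rod,reel,disk,spool]
Tick 6: prefer B, take keg from A; A=[quill] B=[-] C=[apple,rod,reel,disk,spool,keg]
Tick 7: prefer A, take quill from A; A=[-] B=[-] C=[apple,rod,reel,disk,spool,keg,quill]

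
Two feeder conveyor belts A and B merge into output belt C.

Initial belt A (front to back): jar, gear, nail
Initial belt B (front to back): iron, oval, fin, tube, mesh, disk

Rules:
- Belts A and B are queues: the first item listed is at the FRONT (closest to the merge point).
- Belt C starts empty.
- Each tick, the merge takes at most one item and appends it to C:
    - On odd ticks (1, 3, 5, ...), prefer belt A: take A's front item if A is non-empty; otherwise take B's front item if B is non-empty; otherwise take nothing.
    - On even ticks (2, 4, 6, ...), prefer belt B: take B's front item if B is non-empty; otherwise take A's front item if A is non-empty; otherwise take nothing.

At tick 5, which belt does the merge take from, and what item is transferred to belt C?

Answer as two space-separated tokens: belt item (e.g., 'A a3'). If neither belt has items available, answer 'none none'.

Answer: A nail

Derivation:
Tick 1: prefer A, take jar from A; A=[gear,nail] B=[iron,oval,fin,tube,mesh,disk] C=[jar]
Tick 2: prefer B, take iron from B; A=[gear,nail] B=[oval,fin,tube,mesh,disk] C=[jar,iron]
Tick 3: prefer A, take gear from A; A=[nail] B=[oval,fin,tube,mesh,disk] C=[jar,iron,gear]
Tick 4: prefer B, take oval from B; A=[nail] B=[fin,tube,mesh,disk] C=[jar,iron,gear,oval]
Tick 5: prefer A, take nail from A; A=[-] B=[fin,tube,mesh,disk] C=[jar,iron,gear,oval,nail]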